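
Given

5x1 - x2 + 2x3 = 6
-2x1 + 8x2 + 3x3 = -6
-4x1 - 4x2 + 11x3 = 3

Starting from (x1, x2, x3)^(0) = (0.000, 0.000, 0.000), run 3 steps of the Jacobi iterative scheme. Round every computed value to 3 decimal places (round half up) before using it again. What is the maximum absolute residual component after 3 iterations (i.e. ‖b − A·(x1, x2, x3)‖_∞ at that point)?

Iteration 1:
  x1 = (6 - (-1)·0.000 - (2)·0.000) / (5) = 1.200
  x2 = (-6 - (-2)·0.000 - (3)·0.000) / (8) = -0.750
  x3 = (3 - (-4)·0.000 - (-4)·0.000) / (11) = 0.273
Iteration 2:
  x1 = (6 - (-1)·-0.750 - (2)·0.273) / (5) = 0.941
  x2 = (-6 - (-2)·1.200 - (3)·0.273) / (8) = -0.552
  x3 = (3 - (-4)·1.200 - (-4)·-0.750) / (11) = 0.436
Iteration 3:
  x1 = (6 - (-1)·-0.552 - (2)·0.436) / (5) = 0.915
  x2 = (-6 - (-2)·0.941 - (3)·0.436) / (8) = -0.678
  x3 = (3 - (-4)·0.941 - (-4)·-0.552) / (11) = 0.414
Residual b − A·x = (-0.081, 0.012, -0.606); ∞-norm = 0.606

0.606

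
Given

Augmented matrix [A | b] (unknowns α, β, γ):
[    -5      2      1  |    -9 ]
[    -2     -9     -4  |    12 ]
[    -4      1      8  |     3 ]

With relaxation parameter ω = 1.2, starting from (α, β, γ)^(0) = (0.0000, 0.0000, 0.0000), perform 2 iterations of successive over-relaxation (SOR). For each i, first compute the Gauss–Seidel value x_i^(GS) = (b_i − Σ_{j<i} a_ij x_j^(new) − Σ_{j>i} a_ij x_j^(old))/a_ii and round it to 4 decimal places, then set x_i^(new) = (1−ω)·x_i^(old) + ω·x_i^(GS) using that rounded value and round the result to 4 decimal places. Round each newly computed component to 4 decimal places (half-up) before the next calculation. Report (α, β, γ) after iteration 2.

Iteration 1:
  α: GS value = (-9 - (2)·0.0000 - (1)·0.0000) / (-5) = 1.8000;  α ← (1−ω)·0.0000 + ω·1.8000 = 2.1600
  β: GS value = (12 - (-2)·2.1600 - (-4)·0.0000) / (-9) = -1.8133;  β ← (1−ω)·0.0000 + ω·-1.8133 = -2.1760
  γ: GS value = (3 - (-4)·2.1600 - (1)·-2.1760) / (8) = 1.7270;  γ ← (1−ω)·0.0000 + ω·1.7270 = 2.0724
Iteration 2:
  α: GS value = (-9 - (2)·-2.1760 - (1)·2.0724) / (-5) = 1.3441;  α ← (1−ω)·2.1600 + ω·1.3441 = 1.1809
  β: GS value = (12 - (-2)·1.1809 - (-4)·2.0724) / (-9) = -2.5168;  β ← (1−ω)·-2.1760 + ω·-2.5168 = -2.5850
  γ: GS value = (3 - (-4)·1.1809 - (1)·-2.5850) / (8) = 1.2886;  γ ← (1−ω)·2.0724 + ω·1.2886 = 1.1318

(1.1809, -2.5850, 1.1318)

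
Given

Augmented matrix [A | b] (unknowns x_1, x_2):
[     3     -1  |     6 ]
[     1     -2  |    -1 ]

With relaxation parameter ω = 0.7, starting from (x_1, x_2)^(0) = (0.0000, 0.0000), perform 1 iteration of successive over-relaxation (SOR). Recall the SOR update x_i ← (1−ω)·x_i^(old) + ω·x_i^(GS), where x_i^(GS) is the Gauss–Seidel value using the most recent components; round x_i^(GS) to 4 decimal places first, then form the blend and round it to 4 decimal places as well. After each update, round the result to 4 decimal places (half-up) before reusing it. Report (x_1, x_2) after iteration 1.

(1.4000, 0.8400)

Iteration 1:
  x_1: GS value = (6 - (-1)·0.0000) / (3) = 2.0000;  x_1 ← (1−ω)·0.0000 + ω·2.0000 = 1.4000
  x_2: GS value = (-1 - (1)·1.4000) / (-2) = 1.2000;  x_2 ← (1−ω)·0.0000 + ω·1.2000 = 0.8400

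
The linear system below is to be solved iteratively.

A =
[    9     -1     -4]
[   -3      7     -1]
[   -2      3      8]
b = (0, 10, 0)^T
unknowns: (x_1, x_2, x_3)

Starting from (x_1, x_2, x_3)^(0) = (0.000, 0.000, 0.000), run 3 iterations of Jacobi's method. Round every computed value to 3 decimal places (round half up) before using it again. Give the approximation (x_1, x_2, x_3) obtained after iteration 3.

(-0.079, 1.420, -0.496)

Iteration 1:
  x_1 = (0 - (-1)·0.000 - (-4)·0.000) / (9) = 0.000
  x_2 = (10 - (-3)·0.000 - (-1)·0.000) / (7) = 1.429
  x_3 = (0 - (-2)·0.000 - (3)·0.000) / (8) = 0.000
Iteration 2:
  x_1 = (0 - (-1)·1.429 - (-4)·0.000) / (9) = 0.159
  x_2 = (10 - (-3)·0.000 - (-1)·0.000) / (7) = 1.429
  x_3 = (0 - (-2)·0.000 - (3)·1.429) / (8) = -0.536
Iteration 3:
  x_1 = (0 - (-1)·1.429 - (-4)·-0.536) / (9) = -0.079
  x_2 = (10 - (-3)·0.159 - (-1)·-0.536) / (7) = 1.420
  x_3 = (0 - (-2)·0.159 - (3)·1.429) / (8) = -0.496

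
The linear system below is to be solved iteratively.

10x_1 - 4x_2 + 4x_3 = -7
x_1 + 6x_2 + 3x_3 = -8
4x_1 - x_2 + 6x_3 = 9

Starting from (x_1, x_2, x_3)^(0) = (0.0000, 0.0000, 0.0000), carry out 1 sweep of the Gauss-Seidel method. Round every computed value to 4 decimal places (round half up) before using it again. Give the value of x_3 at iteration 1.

Iteration 1:
  x_1 = (-7 - (-4)·0.0000 - (4)·0.0000) / (10) = -0.7000
  x_2 = (-8 - (1)·-0.7000 - (3)·0.0000) / (6) = -1.2167
  x_3 = (9 - (4)·-0.7000 - (-1)·-1.2167) / (6) = 1.7639

1.7639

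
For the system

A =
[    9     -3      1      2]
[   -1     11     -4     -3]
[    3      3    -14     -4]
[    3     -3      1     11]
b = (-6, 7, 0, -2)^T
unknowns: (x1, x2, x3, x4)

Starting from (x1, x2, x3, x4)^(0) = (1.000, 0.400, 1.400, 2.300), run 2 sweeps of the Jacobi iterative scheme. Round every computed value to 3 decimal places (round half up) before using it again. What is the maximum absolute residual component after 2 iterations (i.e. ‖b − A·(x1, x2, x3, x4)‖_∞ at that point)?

9.316

Iteration 1:
  x1 = (-6 - (-3)·0.400 - (1)·1.400 - (2)·2.300) / (9) = -1.200
  x2 = (7 - (-1)·1.000 - (-4)·1.400 - (-3)·2.300) / (11) = 1.864
  x3 = (0 - (3)·1.000 - (3)·0.400 - (-4)·2.300) / (-14) = -0.357
  x4 = (-2 - (3)·1.000 - (-3)·0.400 - (1)·1.400) / (11) = -0.473
Iteration 2:
  x1 = (-6 - (-3)·1.864 - (1)·-0.357 - (2)·-0.473) / (9) = 0.099
  x2 = (7 - (-1)·-1.200 - (-4)·-0.357 - (-3)·-0.473) / (11) = 0.268
  x3 = (0 - (3)·-1.200 - (3)·1.864 - (-4)·-0.473) / (-14) = 0.277
  x4 = (-2 - (3)·-1.200 - (-3)·1.864 - (1)·-0.357) / (11) = 0.686
Residual b − A·x = (-7.736, 7.317, 5.521, -9.316); ∞-norm = 9.316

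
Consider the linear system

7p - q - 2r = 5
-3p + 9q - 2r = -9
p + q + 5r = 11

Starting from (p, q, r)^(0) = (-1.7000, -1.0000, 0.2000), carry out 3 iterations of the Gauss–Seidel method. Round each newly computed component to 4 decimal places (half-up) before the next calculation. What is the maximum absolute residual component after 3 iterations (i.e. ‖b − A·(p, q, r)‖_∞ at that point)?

Iteration 1:
  p = (5 - (-1)·-1.0000 - (-2)·0.2000) / (7) = 0.6286
  q = (-9 - (-3)·0.6286 - (-2)·0.2000) / (9) = -0.7460
  r = (11 - (1)·0.6286 - (1)·-0.7460) / (5) = 2.2235
Iteration 2:
  p = (5 - (-1)·-0.7460 - (-2)·2.2235) / (7) = 1.2430
  q = (-9 - (-3)·1.2430 - (-2)·2.2235) / (9) = -0.0916
  r = (11 - (1)·1.2430 - (1)·-0.0916) / (5) = 1.9697
Iteration 3:
  p = (5 - (-1)·-0.0916 - (-2)·1.9697) / (7) = 1.2640
  q = (-9 - (-3)·1.2640 - (-2)·1.9697) / (9) = -0.1410
  r = (11 - (1)·1.2640 - (1)·-0.1410) / (5) = 1.9754
Residual b − A·x = (-0.0382, 0.0118, 0.0000); ∞-norm = 0.0382

0.0382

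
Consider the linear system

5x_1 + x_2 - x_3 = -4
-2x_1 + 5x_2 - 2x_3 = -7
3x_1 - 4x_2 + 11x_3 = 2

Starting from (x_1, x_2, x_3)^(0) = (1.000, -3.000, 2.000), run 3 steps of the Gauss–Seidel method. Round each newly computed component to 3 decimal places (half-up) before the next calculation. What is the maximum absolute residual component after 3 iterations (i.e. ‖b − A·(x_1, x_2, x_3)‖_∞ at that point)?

0.104

Iteration 1:
  x_1 = (-4 - (1)·-3.000 - (-1)·2.000) / (5) = 0.200
  x_2 = (-7 - (-2)·0.200 - (-2)·2.000) / (5) = -0.520
  x_3 = (2 - (3)·0.200 - (-4)·-0.520) / (11) = -0.062
Iteration 2:
  x_1 = (-4 - (1)·-0.520 - (-1)·-0.062) / (5) = -0.708
  x_2 = (-7 - (-2)·-0.708 - (-2)·-0.062) / (5) = -1.708
  x_3 = (2 - (3)·-0.708 - (-4)·-1.708) / (11) = -0.246
Iteration 3:
  x_1 = (-4 - (1)·-1.708 - (-1)·-0.246) / (5) = -0.508
  x_2 = (-7 - (-2)·-0.508 - (-2)·-0.246) / (5) = -1.702
  x_3 = (2 - (3)·-0.508 - (-4)·-1.702) / (11) = -0.299
Residual b − A·x = (-0.057, -0.104, 0.005); ∞-norm = 0.104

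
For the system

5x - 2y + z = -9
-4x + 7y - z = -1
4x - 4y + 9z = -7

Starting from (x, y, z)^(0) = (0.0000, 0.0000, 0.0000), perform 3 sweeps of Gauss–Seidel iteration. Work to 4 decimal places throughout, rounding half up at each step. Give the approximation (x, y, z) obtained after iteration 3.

Iteration 1:
  x = (-9 - (-2)·0.0000 - (1)·0.0000) / (5) = -1.8000
  y = (-1 - (-4)·-1.8000 - (-1)·0.0000) / (7) = -1.1714
  z = (-7 - (4)·-1.8000 - (-4)·-1.1714) / (9) = -0.4984
Iteration 2:
  x = (-9 - (-2)·-1.1714 - (1)·-0.4984) / (5) = -2.1689
  y = (-1 - (-4)·-2.1689 - (-1)·-0.4984) / (7) = -1.4534
  z = (-7 - (4)·-2.1689 - (-4)·-1.4534) / (9) = -0.4598
Iteration 3:
  x = (-9 - (-2)·-1.4534 - (1)·-0.4598) / (5) = -2.2894
  y = (-1 - (-4)·-2.2894 - (-1)·-0.4598) / (7) = -1.5168
  z = (-7 - (4)·-2.2894 - (-4)·-1.5168) / (9) = -0.4344

(-2.2894, -1.5168, -0.4344)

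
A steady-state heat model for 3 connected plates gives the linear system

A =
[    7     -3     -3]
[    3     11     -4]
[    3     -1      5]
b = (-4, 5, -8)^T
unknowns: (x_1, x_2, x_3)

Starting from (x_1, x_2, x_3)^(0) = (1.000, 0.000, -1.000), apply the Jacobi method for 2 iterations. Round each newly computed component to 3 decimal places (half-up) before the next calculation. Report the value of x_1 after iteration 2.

Iteration 1:
  x_1 = (-4 - (-3)·0.000 - (-3)·-1.000) / (7) = -1.000
  x_2 = (5 - (3)·1.000 - (-4)·-1.000) / (11) = -0.182
  x_3 = (-8 - (3)·1.000 - (-1)·0.000) / (5) = -2.200
Iteration 2:
  x_1 = (-4 - (-3)·-0.182 - (-3)·-2.200) / (7) = -1.592
  x_2 = (5 - (3)·-1.000 - (-4)·-2.200) / (11) = -0.073
  x_3 = (-8 - (3)·-1.000 - (-1)·-0.182) / (5) = -1.036

-1.592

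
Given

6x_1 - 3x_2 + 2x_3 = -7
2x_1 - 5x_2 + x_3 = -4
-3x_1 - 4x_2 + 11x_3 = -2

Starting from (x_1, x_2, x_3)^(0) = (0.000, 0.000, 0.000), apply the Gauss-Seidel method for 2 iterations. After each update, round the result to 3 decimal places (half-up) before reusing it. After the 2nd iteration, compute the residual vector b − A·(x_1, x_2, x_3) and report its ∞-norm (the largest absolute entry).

Iteration 1:
  x_1 = (-7 - (-3)·0.000 - (2)·0.000) / (6) = -1.167
  x_2 = (-4 - (2)·-1.167 - (1)·0.000) / (-5) = 0.333
  x_3 = (-2 - (-3)·-1.167 - (-4)·0.333) / (11) = -0.379
Iteration 2:
  x_1 = (-7 - (-3)·0.333 - (2)·-0.379) / (6) = -0.874
  x_2 = (-4 - (2)·-0.874 - (1)·-0.379) / (-5) = 0.375
  x_3 = (-2 - (-3)·-0.874 - (-4)·0.375) / (11) = -0.284
Residual b − A·x = (-0.063, -0.093, 0.002); ∞-norm = 0.093

0.093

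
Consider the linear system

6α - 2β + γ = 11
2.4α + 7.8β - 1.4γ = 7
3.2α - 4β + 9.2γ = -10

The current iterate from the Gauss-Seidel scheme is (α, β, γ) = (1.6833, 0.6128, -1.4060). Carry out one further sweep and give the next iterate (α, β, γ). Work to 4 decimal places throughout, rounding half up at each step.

(2.2719, -0.0540, -1.9007)

One sweep:
  α = (11 - (-2)·0.6128 - (1)·-1.4060) / (6) = 2.2719
  β = (7 - (2.4)·2.2719 - (-1.4)·-1.4060) / (7.8) = -0.0540
  γ = (-10 - (3.2)·2.2719 - (-4)·-0.0540) / (9.2) = -1.9007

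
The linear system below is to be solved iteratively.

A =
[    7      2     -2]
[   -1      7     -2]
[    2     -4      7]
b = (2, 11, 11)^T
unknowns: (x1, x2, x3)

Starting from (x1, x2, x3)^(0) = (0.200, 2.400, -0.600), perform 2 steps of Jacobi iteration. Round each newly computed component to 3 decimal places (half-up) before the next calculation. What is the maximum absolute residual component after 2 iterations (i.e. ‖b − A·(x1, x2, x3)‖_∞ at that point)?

Iteration 1:
  x1 = (2 - (2)·2.400 - (-2)·-0.600) / (7) = -0.571
  x2 = (11 - (-1)·0.200 - (-2)·-0.600) / (7) = 1.429
  x3 = (11 - (2)·0.200 - (-4)·2.400) / (7) = 2.886
Iteration 2:
  x1 = (2 - (2)·1.429 - (-2)·2.886) / (7) = 0.702
  x2 = (11 - (-1)·-0.571 - (-2)·2.886) / (7) = 2.314
  x3 = (11 - (2)·-0.571 - (-4)·1.429) / (7) = 2.551
Residual b − A·x = (-2.440, 0.606, 0.995); ∞-norm = 2.440

2.440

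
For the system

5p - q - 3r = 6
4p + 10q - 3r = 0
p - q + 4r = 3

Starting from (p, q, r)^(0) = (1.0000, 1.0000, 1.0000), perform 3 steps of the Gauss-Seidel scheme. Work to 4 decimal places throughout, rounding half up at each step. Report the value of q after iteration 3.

-0.4245

Iteration 1:
  p = (6 - (-1)·1.0000 - (-3)·1.0000) / (5) = 2.0000
  q = (0 - (4)·2.0000 - (-3)·1.0000) / (10) = -0.5000
  r = (3 - (1)·2.0000 - (-1)·-0.5000) / (4) = 0.1250
Iteration 2:
  p = (6 - (-1)·-0.5000 - (-3)·0.1250) / (5) = 1.1750
  q = (0 - (4)·1.1750 - (-3)·0.1250) / (10) = -0.4325
  r = (3 - (1)·1.1750 - (-1)·-0.4325) / (4) = 0.3481
Iteration 3:
  p = (6 - (-1)·-0.4325 - (-3)·0.3481) / (5) = 1.3224
  q = (0 - (4)·1.3224 - (-3)·0.3481) / (10) = -0.4245
  r = (3 - (1)·1.3224 - (-1)·-0.4245) / (4) = 0.3133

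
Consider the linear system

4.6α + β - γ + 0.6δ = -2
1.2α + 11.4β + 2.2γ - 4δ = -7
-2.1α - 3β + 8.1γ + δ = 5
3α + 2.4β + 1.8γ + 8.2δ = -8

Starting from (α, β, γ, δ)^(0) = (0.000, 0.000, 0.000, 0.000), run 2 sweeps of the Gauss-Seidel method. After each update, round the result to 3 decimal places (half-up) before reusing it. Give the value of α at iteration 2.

-0.154

Iteration 1:
  α = (-2 - (1)·0.000 - (-1)·0.000 - (0.6)·0.000) / (4.6) = -0.435
  β = (-7 - (1.2)·-0.435 - (2.2)·0.000 - (-4)·0.000) / (11.4) = -0.568
  γ = (5 - (-2.1)·-0.435 - (-3)·-0.568 - (1)·0.000) / (8.1) = 0.294
  δ = (-8 - (3)·-0.435 - (2.4)·-0.568 - (1.8)·0.294) / (8.2) = -0.715
Iteration 2:
  α = (-2 - (1)·-0.568 - (-1)·0.294 - (0.6)·-0.715) / (4.6) = -0.154
  β = (-7 - (1.2)·-0.154 - (2.2)·0.294 - (-4)·-0.715) / (11.4) = -0.905
  γ = (5 - (-2.1)·-0.154 - (-3)·-0.905 - (1)·-0.715) / (8.1) = 0.330
  δ = (-8 - (3)·-0.154 - (2.4)·-0.905 - (1.8)·0.330) / (8.2) = -0.727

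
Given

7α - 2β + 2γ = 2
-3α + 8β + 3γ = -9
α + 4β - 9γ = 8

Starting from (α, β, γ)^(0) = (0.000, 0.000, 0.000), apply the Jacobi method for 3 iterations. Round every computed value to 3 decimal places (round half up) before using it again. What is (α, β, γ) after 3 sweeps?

Iteration 1:
  α = (2 - (-2)·0.000 - (2)·0.000) / (7) = 0.286
  β = (-9 - (-3)·0.000 - (3)·0.000) / (8) = -1.125
  γ = (8 - (1)·0.000 - (4)·0.000) / (-9) = -0.889
Iteration 2:
  α = (2 - (-2)·-1.125 - (2)·-0.889) / (7) = 0.218
  β = (-9 - (-3)·0.286 - (3)·-0.889) / (8) = -0.684
  γ = (8 - (1)·0.286 - (4)·-1.125) / (-9) = -1.357
Iteration 3:
  α = (2 - (-2)·-0.684 - (2)·-1.357) / (7) = 0.478
  β = (-9 - (-3)·0.218 - (3)·-1.357) / (8) = -0.534
  γ = (8 - (1)·0.218 - (4)·-0.684) / (-9) = -1.169

(0.478, -0.534, -1.169)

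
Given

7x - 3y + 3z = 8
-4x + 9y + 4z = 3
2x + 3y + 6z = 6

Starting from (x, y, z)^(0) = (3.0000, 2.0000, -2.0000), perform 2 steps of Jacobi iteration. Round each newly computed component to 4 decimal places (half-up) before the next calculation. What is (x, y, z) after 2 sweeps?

(2.6667, 2.0476, -1.2302)

Iteration 1:
  x = (8 - (-3)·2.0000 - (3)·-2.0000) / (7) = 2.8571
  y = (3 - (-4)·3.0000 - (4)·-2.0000) / (9) = 2.5556
  z = (6 - (2)·3.0000 - (3)·2.0000) / (6) = -1.0000
Iteration 2:
  x = (8 - (-3)·2.5556 - (3)·-1.0000) / (7) = 2.6667
  y = (3 - (-4)·2.8571 - (4)·-1.0000) / (9) = 2.0476
  z = (6 - (2)·2.8571 - (3)·2.5556) / (6) = -1.2302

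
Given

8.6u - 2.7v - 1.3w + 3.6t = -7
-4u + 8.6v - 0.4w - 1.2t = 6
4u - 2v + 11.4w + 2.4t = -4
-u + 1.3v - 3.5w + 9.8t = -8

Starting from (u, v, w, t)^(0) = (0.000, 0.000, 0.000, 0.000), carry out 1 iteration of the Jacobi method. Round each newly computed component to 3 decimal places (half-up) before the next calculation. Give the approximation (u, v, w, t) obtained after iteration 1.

Iteration 1:
  u = (-7 - (-2.7)·0.000 - (-1.3)·0.000 - (3.6)·0.000) / (8.6) = -0.814
  v = (6 - (-4)·0.000 - (-0.4)·0.000 - (-1.2)·0.000) / (8.6) = 0.698
  w = (-4 - (4)·0.000 - (-2)·0.000 - (2.4)·0.000) / (11.4) = -0.351
  t = (-8 - (-1)·0.000 - (1.3)·0.000 - (-3.5)·0.000) / (9.8) = -0.816

(-0.814, 0.698, -0.351, -0.816)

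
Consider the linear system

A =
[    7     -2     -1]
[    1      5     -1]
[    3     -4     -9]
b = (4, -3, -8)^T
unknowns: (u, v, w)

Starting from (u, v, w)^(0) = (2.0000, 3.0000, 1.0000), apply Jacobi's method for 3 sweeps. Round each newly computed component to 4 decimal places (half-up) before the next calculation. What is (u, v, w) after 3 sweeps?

(0.5755, -0.3213, 1.4003)

Iteration 1:
  u = (4 - (-2)·3.0000 - (-1)·1.0000) / (7) = 1.5714
  v = (-3 - (1)·2.0000 - (-1)·1.0000) / (5) = -0.8000
  w = (-8 - (3)·2.0000 - (-4)·3.0000) / (-9) = 0.2222
Iteration 2:
  u = (4 - (-2)·-0.8000 - (-1)·0.2222) / (7) = 0.3746
  v = (-3 - (1)·1.5714 - (-1)·0.2222) / (5) = -0.8698
  w = (-8 - (3)·1.5714 - (-4)·-0.8000) / (-9) = 1.7682
Iteration 3:
  u = (4 - (-2)·-0.8698 - (-1)·1.7682) / (7) = 0.5755
  v = (-3 - (1)·0.3746 - (-1)·1.7682) / (5) = -0.3213
  w = (-8 - (3)·0.3746 - (-4)·-0.8698) / (-9) = 1.4003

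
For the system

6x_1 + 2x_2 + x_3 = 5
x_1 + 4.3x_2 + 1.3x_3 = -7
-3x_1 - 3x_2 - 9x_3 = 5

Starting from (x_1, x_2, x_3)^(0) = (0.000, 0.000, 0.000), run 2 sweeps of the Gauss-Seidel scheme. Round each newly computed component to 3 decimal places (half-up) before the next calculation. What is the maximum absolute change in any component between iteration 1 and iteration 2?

Iteration 1:
  x_1 = (5 - (2)·0.000 - (1)·0.000) / (6) = 0.833
  x_2 = (-7 - (1)·0.833 - (1.3)·0.000) / (4.3) = -1.822
  x_3 = (5 - (-3)·0.833 - (-3)·-1.822) / (-9) = -0.226
Iteration 2:
  x_1 = (5 - (2)·-1.822 - (1)·-0.226) / (6) = 1.478
  x_2 = (-7 - (1)·1.478 - (1.3)·-0.226) / (4.3) = -1.903
  x_3 = (5 - (-3)·1.478 - (-3)·-1.903) / (-9) = -0.414
Change: (0.645, -0.081, -0.188) → max |·| = 0.645

0.645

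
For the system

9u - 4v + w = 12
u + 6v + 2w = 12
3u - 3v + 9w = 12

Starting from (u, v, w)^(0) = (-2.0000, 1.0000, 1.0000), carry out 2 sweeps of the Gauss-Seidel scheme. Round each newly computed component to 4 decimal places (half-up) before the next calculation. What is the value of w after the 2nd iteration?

Iteration 1:
  u = (12 - (-4)·1.0000 - (1)·1.0000) / (9) = 1.6667
  v = (12 - (1)·1.6667 - (2)·1.0000) / (6) = 1.3889
  w = (12 - (3)·1.6667 - (-3)·1.3889) / (9) = 1.2407
Iteration 2:
  u = (12 - (-4)·1.3889 - (1)·1.2407) / (9) = 1.8128
  v = (12 - (1)·1.8128 - (2)·1.2407) / (6) = 1.2843
  w = (12 - (3)·1.8128 - (-3)·1.2843) / (9) = 1.1572

1.1572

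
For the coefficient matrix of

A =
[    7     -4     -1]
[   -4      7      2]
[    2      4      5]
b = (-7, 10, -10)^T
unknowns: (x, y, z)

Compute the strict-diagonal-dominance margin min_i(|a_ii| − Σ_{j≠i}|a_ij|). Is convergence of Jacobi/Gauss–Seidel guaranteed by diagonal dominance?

-1

row 1: |7| − (4+1) = 2
row 2: |7| − (4+2) = 1
row 3: |5| − (2+4) = -1
minimum over rows = -1 → not strictly diagonally dominant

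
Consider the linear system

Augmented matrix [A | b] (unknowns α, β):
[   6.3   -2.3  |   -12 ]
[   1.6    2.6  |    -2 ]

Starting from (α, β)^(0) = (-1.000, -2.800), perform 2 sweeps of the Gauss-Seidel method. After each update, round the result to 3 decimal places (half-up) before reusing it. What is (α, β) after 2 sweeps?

Iteration 1:
  α = (-12 - (-2.3)·-2.800) / (6.3) = -2.927
  β = (-2 - (1.6)·-2.927) / (2.6) = 1.032
Iteration 2:
  α = (-12 - (-2.3)·1.032) / (6.3) = -1.528
  β = (-2 - (1.6)·-1.528) / (2.6) = 0.171

(-1.528, 0.171)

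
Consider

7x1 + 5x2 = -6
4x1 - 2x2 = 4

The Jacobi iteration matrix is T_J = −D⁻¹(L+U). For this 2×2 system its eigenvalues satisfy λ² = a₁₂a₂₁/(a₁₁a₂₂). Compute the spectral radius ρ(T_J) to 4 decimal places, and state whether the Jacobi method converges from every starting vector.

1.1952

a₁₂a₂₁/(a₁₁a₂₂) = (5)·(4) / ((7)·(-2)) = -1.428571
ρ = √|-1.428571| = √1.428571 = 1.1952
ρ > 1, so Jacobi diverges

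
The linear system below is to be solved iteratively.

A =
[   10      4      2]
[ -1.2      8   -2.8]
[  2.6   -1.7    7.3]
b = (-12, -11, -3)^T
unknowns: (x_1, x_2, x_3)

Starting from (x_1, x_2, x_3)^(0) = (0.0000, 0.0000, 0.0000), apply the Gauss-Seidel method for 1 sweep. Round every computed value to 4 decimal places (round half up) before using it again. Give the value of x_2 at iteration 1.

-1.5550

Iteration 1:
  x_1 = (-12 - (4)·0.0000 - (2)·0.0000) / (10) = -1.2000
  x_2 = (-11 - (-1.2)·-1.2000 - (-2.8)·0.0000) / (8) = -1.5550
  x_3 = (-3 - (2.6)·-1.2000 - (-1.7)·-1.5550) / (7.3) = -0.3457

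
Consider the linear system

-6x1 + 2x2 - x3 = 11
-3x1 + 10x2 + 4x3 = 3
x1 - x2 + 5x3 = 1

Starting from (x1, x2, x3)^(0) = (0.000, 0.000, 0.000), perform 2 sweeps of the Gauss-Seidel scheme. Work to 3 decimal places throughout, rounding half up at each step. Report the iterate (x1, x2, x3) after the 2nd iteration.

(-2.003, -0.508, 0.499)

Iteration 1:
  x1 = (11 - (2)·0.000 - (-1)·0.000) / (-6) = -1.833
  x2 = (3 - (-3)·-1.833 - (4)·0.000) / (10) = -0.250
  x3 = (1 - (1)·-1.833 - (-1)·-0.250) / (5) = 0.517
Iteration 2:
  x1 = (11 - (2)·-0.250 - (-1)·0.517) / (-6) = -2.003
  x2 = (3 - (-3)·-2.003 - (4)·0.517) / (10) = -0.508
  x3 = (1 - (1)·-2.003 - (-1)·-0.508) / (5) = 0.499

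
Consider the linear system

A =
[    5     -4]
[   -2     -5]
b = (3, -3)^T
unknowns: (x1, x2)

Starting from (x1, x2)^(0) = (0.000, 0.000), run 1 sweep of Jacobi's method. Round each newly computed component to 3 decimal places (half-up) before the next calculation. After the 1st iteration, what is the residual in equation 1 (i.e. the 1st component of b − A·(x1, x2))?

Iteration 1:
  x1 = (3 - (-4)·0.000) / (5) = 0.600
  x2 = (-3 - (-2)·0.000) / (-5) = 0.600
Residual b − A·x = (2.400, 1.200)

2.400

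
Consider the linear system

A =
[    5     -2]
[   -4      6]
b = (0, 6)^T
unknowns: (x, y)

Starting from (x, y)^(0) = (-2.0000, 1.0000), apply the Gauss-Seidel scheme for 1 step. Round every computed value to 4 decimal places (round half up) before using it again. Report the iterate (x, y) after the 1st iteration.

(0.4000, 1.2667)

Iteration 1:
  x = (0 - (-2)·1.0000) / (5) = 0.4000
  y = (6 - (-4)·0.4000) / (6) = 1.2667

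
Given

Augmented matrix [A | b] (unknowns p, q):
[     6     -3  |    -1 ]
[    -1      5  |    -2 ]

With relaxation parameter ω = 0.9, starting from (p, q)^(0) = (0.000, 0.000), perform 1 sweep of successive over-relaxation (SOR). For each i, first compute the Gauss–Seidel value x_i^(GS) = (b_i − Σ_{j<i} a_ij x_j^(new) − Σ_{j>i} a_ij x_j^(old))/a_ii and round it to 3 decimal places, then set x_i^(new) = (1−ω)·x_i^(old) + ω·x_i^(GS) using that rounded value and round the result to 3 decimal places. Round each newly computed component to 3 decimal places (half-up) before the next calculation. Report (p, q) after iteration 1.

(-0.150, -0.387)

Iteration 1:
  p: GS value = (-1 - (-3)·0.000) / (6) = -0.167;  p ← (1−ω)·0.000 + ω·-0.167 = -0.150
  q: GS value = (-2 - (-1)·-0.150) / (5) = -0.430;  q ← (1−ω)·0.000 + ω·-0.430 = -0.387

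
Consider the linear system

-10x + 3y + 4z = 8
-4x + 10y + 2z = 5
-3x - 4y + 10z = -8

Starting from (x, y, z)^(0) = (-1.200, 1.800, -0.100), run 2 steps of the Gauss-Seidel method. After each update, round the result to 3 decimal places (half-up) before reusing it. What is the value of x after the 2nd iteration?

Iteration 1:
  x = (8 - (3)·1.800 - (4)·-0.100) / (-10) = -0.300
  y = (5 - (-4)·-0.300 - (2)·-0.100) / (10) = 0.400
  z = (-8 - (-3)·-0.300 - (-4)·0.400) / (10) = -0.730
Iteration 2:
  x = (8 - (3)·0.400 - (4)·-0.730) / (-10) = -0.972
  y = (5 - (-4)·-0.972 - (2)·-0.730) / (10) = 0.257
  z = (-8 - (-3)·-0.972 - (-4)·0.257) / (10) = -0.989

-0.972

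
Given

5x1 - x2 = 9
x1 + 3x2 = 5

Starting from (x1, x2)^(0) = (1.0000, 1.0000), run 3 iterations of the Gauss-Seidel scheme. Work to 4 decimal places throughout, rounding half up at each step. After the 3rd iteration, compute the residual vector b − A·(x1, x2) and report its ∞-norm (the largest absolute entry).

Iteration 1:
  x1 = (9 - (-1)·1.0000) / (5) = 2.0000
  x2 = (5 - (1)·2.0000) / (3) = 1.0000
Iteration 2:
  x1 = (9 - (-1)·1.0000) / (5) = 2.0000
  x2 = (5 - (1)·2.0000) / (3) = 1.0000
Iteration 3:
  x1 = (9 - (-1)·1.0000) / (5) = 2.0000
  x2 = (5 - (1)·2.0000) / (3) = 1.0000
Residual b − A·x = (0.0000, 0.0000); ∞-norm = 0.0000

0.0000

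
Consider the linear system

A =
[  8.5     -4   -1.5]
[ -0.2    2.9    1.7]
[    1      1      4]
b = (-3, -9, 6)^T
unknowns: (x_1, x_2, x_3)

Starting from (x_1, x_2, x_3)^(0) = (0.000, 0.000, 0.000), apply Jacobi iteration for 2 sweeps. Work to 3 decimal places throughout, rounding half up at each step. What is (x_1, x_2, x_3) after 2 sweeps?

(-1.548, -4.007, 2.364)

Iteration 1:
  x_1 = (-3 - (-4)·0.000 - (-1.5)·0.000) / (8.5) = -0.353
  x_2 = (-9 - (-0.2)·0.000 - (1.7)·0.000) / (2.9) = -3.103
  x_3 = (6 - (1)·0.000 - (1)·0.000) / (4) = 1.500
Iteration 2:
  x_1 = (-3 - (-4)·-3.103 - (-1.5)·1.500) / (8.5) = -1.548
  x_2 = (-9 - (-0.2)·-0.353 - (1.7)·1.500) / (2.9) = -4.007
  x_3 = (6 - (1)·-0.353 - (1)·-3.103) / (4) = 2.364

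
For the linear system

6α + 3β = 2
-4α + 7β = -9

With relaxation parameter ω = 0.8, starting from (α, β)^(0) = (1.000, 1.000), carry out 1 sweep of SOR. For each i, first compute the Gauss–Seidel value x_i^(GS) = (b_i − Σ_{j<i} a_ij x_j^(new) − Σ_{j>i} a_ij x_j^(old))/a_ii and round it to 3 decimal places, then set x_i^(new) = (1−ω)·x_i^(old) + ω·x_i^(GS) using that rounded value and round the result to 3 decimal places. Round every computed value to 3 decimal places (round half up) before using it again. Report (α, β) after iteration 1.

(0.066, -0.798)

Iteration 1:
  α: GS value = (2 - (3)·1.000) / (6) = -0.167;  α ← (1−ω)·1.000 + ω·-0.167 = 0.066
  β: GS value = (-9 - (-4)·0.066) / (7) = -1.248;  β ← (1−ω)·1.000 + ω·-1.248 = -0.798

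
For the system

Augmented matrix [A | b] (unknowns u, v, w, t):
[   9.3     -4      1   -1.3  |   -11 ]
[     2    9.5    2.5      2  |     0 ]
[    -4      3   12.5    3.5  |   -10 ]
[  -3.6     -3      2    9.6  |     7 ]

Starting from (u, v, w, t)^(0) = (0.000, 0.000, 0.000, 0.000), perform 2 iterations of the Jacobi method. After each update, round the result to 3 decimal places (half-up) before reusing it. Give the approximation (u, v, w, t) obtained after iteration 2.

Iteration 1:
  u = (-11 - (-4)·0.000 - (1)·0.000 - (-1.3)·0.000) / (9.3) = -1.183
  v = (0 - (2)·0.000 - (2.5)·0.000 - (2)·0.000) / (9.5) = 0.000
  w = (-10 - (-4)·0.000 - (3)·0.000 - (3.5)·0.000) / (12.5) = -0.800
  t = (7 - (-3.6)·0.000 - (-3)·0.000 - (2)·0.000) / (9.6) = 0.729
Iteration 2:
  u = (-11 - (-4)·0.000 - (1)·-0.800 - (-1.3)·0.729) / (9.3) = -0.995
  v = (0 - (2)·-1.183 - (2.5)·-0.800 - (2)·0.729) / (9.5) = 0.306
  w = (-10 - (-4)·-1.183 - (3)·0.000 - (3.5)·0.729) / (12.5) = -1.383
  t = (7 - (-3.6)·-1.183 - (-3)·0.000 - (2)·-0.800) / (9.6) = 0.452

(-0.995, 0.306, -1.383, 0.452)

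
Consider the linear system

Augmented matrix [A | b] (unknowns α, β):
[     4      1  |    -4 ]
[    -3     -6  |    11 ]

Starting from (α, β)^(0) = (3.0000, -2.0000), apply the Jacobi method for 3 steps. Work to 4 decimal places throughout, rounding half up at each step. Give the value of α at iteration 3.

-0.6042

Iteration 1:
  α = (-4 - (1)·-2.0000) / (4) = -0.5000
  β = (11 - (-3)·3.0000) / (-6) = -3.3333
Iteration 2:
  α = (-4 - (1)·-3.3333) / (4) = -0.1667
  β = (11 - (-3)·-0.5000) / (-6) = -1.5833
Iteration 3:
  α = (-4 - (1)·-1.5833) / (4) = -0.6042
  β = (11 - (-3)·-0.1667) / (-6) = -1.7500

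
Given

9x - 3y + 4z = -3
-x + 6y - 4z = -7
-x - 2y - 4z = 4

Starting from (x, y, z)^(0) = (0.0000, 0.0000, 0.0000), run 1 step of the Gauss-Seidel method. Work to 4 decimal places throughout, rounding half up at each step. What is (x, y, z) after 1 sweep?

Iteration 1:
  x = (-3 - (-3)·0.0000 - (4)·0.0000) / (9) = -0.3333
  y = (-7 - (-1)·-0.3333 - (-4)·0.0000) / (6) = -1.2222
  z = (4 - (-1)·-0.3333 - (-2)·-1.2222) / (-4) = -0.3056

(-0.3333, -1.2222, -0.3056)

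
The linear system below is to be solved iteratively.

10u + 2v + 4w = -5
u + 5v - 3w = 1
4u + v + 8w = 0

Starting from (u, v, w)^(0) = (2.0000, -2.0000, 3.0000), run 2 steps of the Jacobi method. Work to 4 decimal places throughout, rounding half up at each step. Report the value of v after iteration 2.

Iteration 1:
  u = (-5 - (2)·-2.0000 - (4)·3.0000) / (10) = -1.3000
  v = (1 - (1)·2.0000 - (-3)·3.0000) / (5) = 1.6000
  w = (0 - (4)·2.0000 - (1)·-2.0000) / (8) = -0.7500
Iteration 2:
  u = (-5 - (2)·1.6000 - (4)·-0.7500) / (10) = -0.5200
  v = (1 - (1)·-1.3000 - (-3)·-0.7500) / (5) = 0.0100
  w = (0 - (4)·-1.3000 - (1)·1.6000) / (8) = 0.4500

0.0100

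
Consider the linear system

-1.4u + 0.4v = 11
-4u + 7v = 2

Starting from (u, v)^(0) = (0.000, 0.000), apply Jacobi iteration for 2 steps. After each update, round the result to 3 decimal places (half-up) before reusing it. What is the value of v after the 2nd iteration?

Iteration 1:
  u = (11 - (0.4)·0.000) / (-1.4) = -7.857
  v = (2 - (-4)·0.000) / (7) = 0.286
Iteration 2:
  u = (11 - (0.4)·0.286) / (-1.4) = -7.775
  v = (2 - (-4)·-7.857) / (7) = -4.204

-4.204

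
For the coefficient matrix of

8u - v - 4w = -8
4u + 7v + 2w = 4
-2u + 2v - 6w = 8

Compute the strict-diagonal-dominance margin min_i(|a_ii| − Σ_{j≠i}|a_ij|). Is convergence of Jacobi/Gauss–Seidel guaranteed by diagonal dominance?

row 1: |8| − (1+4) = 3
row 2: |7| − (4+2) = 1
row 3: |-6| − (2+2) = 2
minimum over rows = 1 → strictly diagonally dominant (convergence guaranteed)

1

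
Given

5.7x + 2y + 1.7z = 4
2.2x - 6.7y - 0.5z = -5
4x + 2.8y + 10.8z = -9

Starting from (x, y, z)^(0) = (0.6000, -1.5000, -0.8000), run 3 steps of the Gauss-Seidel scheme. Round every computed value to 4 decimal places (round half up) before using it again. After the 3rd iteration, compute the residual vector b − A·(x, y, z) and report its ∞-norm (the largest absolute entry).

0.0315

Iteration 1:
  x = (4 - (2)·-1.5000 - (1.7)·-0.8000) / (5.7) = 1.4667
  y = (-5 - (2.2)·1.4667 - (-0.5)·-0.8000) / (-6.7) = 1.2876
  z = (-9 - (4)·1.4667 - (2.8)·1.2876) / (10.8) = -1.7104
Iteration 2:
  x = (4 - (2)·1.2876 - (1.7)·-1.7104) / (5.7) = 0.7601
  y = (-5 - (2.2)·0.7601 - (-0.5)·-1.7104) / (-6.7) = 1.1235
  z = (-9 - (4)·0.7601 - (2.8)·1.1235) / (10.8) = -1.4061
Iteration 3:
  x = (4 - (2)·1.1235 - (1.7)·-1.4061) / (5.7) = 0.7269
  y = (-5 - (2.2)·0.7269 - (-0.5)·-1.4061) / (-6.7) = 1.0899
  z = (-9 - (4)·0.7269 - (2.8)·1.0899) / (10.8) = -1.3851
Residual b − A·x = (0.0315, 0.0106, -0.0002); ∞-norm = 0.0315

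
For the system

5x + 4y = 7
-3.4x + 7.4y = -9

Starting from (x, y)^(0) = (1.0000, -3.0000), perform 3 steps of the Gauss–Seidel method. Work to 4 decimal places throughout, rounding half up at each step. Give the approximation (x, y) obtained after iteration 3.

(2.0142, -0.2908)

Iteration 1:
  x = (7 - (4)·-3.0000) / (5) = 3.8000
  y = (-9 - (-3.4)·3.8000) / (7.4) = 0.5297
Iteration 2:
  x = (7 - (4)·0.5297) / (5) = 0.9762
  y = (-9 - (-3.4)·0.9762) / (7.4) = -0.7677
Iteration 3:
  x = (7 - (4)·-0.7677) / (5) = 2.0142
  y = (-9 - (-3.4)·2.0142) / (7.4) = -0.2908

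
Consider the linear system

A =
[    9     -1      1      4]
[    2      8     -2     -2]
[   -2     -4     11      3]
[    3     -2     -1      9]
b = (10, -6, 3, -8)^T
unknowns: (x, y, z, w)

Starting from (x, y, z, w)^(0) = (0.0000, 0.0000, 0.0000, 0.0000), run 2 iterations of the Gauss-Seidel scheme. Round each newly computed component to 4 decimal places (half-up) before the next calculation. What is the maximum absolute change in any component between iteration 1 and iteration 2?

0.5308

Iteration 1:
  x = (10 - (-1)·0.0000 - (1)·0.0000 - (4)·0.0000) / (9) = 1.1111
  y = (-6 - (2)·1.1111 - (-2)·0.0000 - (-2)·0.0000) / (8) = -1.0278
  z = (3 - (-2)·1.1111 - (-4)·-1.0278 - (3)·0.0000) / (11) = 0.1010
  w = (-8 - (3)·1.1111 - (-2)·-1.0278 - (-1)·0.1010) / (9) = -1.4764
Iteration 2:
  x = (10 - (-1)·-1.0278 - (1)·0.1010 - (4)·-1.4764) / (9) = 1.6419
  y = (-6 - (2)·1.6419 - (-2)·0.1010 - (-2)·-1.4764) / (8) = -1.5043
  z = (3 - (-2)·1.6419 - (-4)·-1.5043 - (3)·-1.4764) / (11) = 0.4269
  w = (-8 - (3)·1.6419 - (-2)·-1.5043 - (-1)·0.4269) / (9) = -1.7230
Change: (0.5308, -0.4765, 0.3259, -0.2466) → max |·| = 0.5308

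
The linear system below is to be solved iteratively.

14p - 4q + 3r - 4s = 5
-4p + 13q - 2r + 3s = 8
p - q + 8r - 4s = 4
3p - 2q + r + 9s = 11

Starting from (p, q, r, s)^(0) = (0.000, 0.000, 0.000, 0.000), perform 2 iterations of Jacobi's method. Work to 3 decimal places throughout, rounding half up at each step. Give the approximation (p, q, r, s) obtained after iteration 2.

Iteration 1:
  p = (5 - (-4)·0.000 - (3)·0.000 - (-4)·0.000) / (14) = 0.357
  q = (8 - (-4)·0.000 - (-2)·0.000 - (3)·0.000) / (13) = 0.615
  r = (4 - (1)·0.000 - (-1)·0.000 - (-4)·0.000) / (8) = 0.500
  s = (11 - (3)·0.000 - (-2)·0.000 - (1)·0.000) / (9) = 1.222
Iteration 2:
  p = (5 - (-4)·0.615 - (3)·0.500 - (-4)·1.222) / (14) = 0.775
  q = (8 - (-4)·0.357 - (-2)·0.500 - (3)·1.222) / (13) = 0.520
  r = (4 - (1)·0.357 - (-1)·0.615 - (-4)·1.222) / (8) = 1.143
  s = (11 - (3)·0.357 - (-2)·0.615 - (1)·0.500) / (9) = 1.184

(0.775, 0.520, 1.143, 1.184)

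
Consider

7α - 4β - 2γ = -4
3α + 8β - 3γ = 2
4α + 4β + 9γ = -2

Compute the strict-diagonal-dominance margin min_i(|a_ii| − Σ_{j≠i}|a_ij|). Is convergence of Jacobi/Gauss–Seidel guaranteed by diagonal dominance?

row 1: |7| − (4+2) = 1
row 2: |8| − (3+3) = 2
row 3: |9| − (4+4) = 1
minimum over rows = 1 → strictly diagonally dominant (convergence guaranteed)

1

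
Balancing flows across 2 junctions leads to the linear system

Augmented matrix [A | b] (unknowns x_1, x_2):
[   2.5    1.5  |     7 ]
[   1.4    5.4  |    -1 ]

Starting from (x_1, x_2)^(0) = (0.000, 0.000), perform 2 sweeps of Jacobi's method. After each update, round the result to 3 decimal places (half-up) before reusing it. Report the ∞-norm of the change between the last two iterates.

Iteration 1:
  x_1 = (7 - (1.5)·0.000) / (2.5) = 2.800
  x_2 = (-1 - (1.4)·0.000) / (5.4) = -0.185
Iteration 2:
  x_1 = (7 - (1.5)·-0.185) / (2.5) = 2.911
  x_2 = (-1 - (1.4)·2.800) / (5.4) = -0.911
Change: (0.111, -0.726) → max |·| = 0.726

0.726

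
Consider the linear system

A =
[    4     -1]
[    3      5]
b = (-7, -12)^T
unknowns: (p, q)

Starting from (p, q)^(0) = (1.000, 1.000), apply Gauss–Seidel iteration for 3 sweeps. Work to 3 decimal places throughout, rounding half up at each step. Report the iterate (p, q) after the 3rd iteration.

Iteration 1:
  p = (-7 - (-1)·1.000) / (4) = -1.500
  q = (-12 - (3)·-1.500) / (5) = -1.500
Iteration 2:
  p = (-7 - (-1)·-1.500) / (4) = -2.125
  q = (-12 - (3)·-2.125) / (5) = -1.125
Iteration 3:
  p = (-7 - (-1)·-1.125) / (4) = -2.031
  q = (-12 - (3)·-2.031) / (5) = -1.181

(-2.031, -1.181)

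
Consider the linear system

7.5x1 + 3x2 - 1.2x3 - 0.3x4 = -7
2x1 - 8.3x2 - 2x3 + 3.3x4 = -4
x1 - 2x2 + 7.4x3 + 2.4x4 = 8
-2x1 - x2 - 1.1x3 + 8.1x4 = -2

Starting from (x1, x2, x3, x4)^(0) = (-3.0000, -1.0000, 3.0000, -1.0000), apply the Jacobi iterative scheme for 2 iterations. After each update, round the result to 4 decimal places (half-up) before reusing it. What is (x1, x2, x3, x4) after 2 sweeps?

(-0.1704, -0.1915, 0.9540, -0.2288)

Iteration 1:
  x1 = (-7 - (3)·-1.0000 - (-1.2)·3.0000 - (-0.3)·-1.0000) / (7.5) = -0.0933
  x2 = (-4 - (2)·-3.0000 - (-2)·3.0000 - (3.3)·-1.0000) / (-8.3) = -1.3614
  x3 = (8 - (1)·-3.0000 - (-2)·-1.0000 - (2.4)·-1.0000) / (7.4) = 1.5405
  x4 = (-2 - (-2)·-3.0000 - (-1)·-1.0000 - (-1.1)·3.0000) / (8.1) = -0.7037
Iteration 2:
  x1 = (-7 - (3)·-1.3614 - (-1.2)·1.5405 - (-0.3)·-0.7037) / (7.5) = -0.1704
  x2 = (-4 - (2)·-0.0933 - (-2)·1.5405 - (3.3)·-0.7037) / (-8.3) = -0.1915
  x3 = (8 - (1)·-0.0933 - (-2)·-1.3614 - (2.4)·-0.7037) / (7.4) = 0.9540
  x4 = (-2 - (-2)·-0.0933 - (-1)·-1.3614 - (-1.1)·1.5405) / (8.1) = -0.2288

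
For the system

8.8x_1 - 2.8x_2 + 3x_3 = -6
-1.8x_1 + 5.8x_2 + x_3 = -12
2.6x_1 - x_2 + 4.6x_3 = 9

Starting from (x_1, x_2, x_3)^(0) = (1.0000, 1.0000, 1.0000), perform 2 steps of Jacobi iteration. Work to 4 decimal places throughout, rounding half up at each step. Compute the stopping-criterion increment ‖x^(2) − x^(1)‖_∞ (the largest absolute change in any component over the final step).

Iteration 1:
  x_1 = (-6 - (-2.8)·1.0000 - (3)·1.0000) / (8.8) = -0.7045
  x_2 = (-12 - (-1.8)·1.0000 - (1)·1.0000) / (5.8) = -1.9310
  x_3 = (9 - (2.6)·1.0000 - (-1)·1.0000) / (4.6) = 1.6087
Iteration 2:
  x_1 = (-6 - (-2.8)·-1.9310 - (3)·1.6087) / (8.8) = -1.8446
  x_2 = (-12 - (-1.8)·-0.7045 - (1)·1.6087) / (5.8) = -2.5650
  x_3 = (9 - (2.6)·-0.7045 - (-1)·-1.9310) / (4.6) = 1.9349
Change: (-1.1401, -0.6340, 0.3262) → max |·| = 1.1401

1.1401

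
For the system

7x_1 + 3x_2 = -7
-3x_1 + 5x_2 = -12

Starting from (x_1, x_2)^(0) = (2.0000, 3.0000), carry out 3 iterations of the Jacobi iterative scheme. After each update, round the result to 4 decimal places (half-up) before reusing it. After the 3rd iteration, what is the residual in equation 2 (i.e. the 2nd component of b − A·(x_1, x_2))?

3.3059

Iteration 1:
  x_1 = (-7 - (3)·3.0000) / (7) = -2.2857
  x_2 = (-12 - (-3)·2.0000) / (5) = -1.2000
Iteration 2:
  x_1 = (-7 - (3)·-1.2000) / (7) = -0.4857
  x_2 = (-12 - (-3)·-2.2857) / (5) = -3.7714
Iteration 3:
  x_1 = (-7 - (3)·-3.7714) / (7) = 0.6163
  x_2 = (-12 - (-3)·-0.4857) / (5) = -2.6914
Residual b − A·x = (-3.2399, 3.3059)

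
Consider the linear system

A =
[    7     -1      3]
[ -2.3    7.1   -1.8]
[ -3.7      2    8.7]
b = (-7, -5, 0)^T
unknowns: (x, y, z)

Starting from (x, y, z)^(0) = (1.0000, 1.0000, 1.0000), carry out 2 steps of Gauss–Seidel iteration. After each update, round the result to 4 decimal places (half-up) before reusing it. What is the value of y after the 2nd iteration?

-1.1081

Iteration 1:
  x = (-7 - (-1)·1.0000 - (3)·1.0000) / (7) = -1.2857
  y = (-5 - (-2.3)·-1.2857 - (-1.8)·1.0000) / (7.1) = -0.8672
  z = (0 - (-3.7)·-1.2857 - (2)·-0.8672) / (8.7) = -0.3474
Iteration 2:
  x = (-7 - (-1)·-0.8672 - (3)·-0.3474) / (7) = -0.9750
  y = (-5 - (-2.3)·-0.9750 - (-1.8)·-0.3474) / (7.1) = -1.1081
  z = (0 - (-3.7)·-0.9750 - (2)·-1.1081) / (8.7) = -0.1599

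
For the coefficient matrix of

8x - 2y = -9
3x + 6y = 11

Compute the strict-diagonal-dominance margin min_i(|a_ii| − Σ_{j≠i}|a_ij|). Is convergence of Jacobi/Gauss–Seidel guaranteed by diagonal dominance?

row 1: |8| − (2) = 6
row 2: |6| − (3) = 3
minimum over rows = 3 → strictly diagonally dominant (convergence guaranteed)

3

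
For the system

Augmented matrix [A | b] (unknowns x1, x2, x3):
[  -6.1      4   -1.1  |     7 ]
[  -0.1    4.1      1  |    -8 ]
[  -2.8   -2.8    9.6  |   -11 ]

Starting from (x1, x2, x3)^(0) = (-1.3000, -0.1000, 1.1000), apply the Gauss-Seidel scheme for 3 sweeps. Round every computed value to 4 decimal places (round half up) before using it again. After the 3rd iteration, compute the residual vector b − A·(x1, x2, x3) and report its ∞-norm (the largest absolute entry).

0.1555

Iteration 1:
  x1 = (7 - (4)·-0.1000 - (-1.1)·1.1000) / (-6.1) = -1.4115
  x2 = (-8 - (-0.1)·-1.4115 - (1)·1.1000) / (4.1) = -2.2539
  x3 = (-11 - (-2.8)·-1.4115 - (-2.8)·-2.2539) / (9.6) = -2.2149
Iteration 2:
  x1 = (7 - (4)·-2.2539 - (-1.1)·-2.2149) / (-6.1) = -2.2261
  x2 = (-8 - (-0.1)·-2.2261 - (1)·-2.2149) / (4.1) = -1.4653
  x3 = (-11 - (-2.8)·-2.2261 - (-2.8)·-1.4653) / (9.6) = -2.2225
Iteration 3:
  x1 = (7 - (4)·-1.4653 - (-1.1)·-2.2225) / (-6.1) = -1.7076
  x2 = (-8 - (-0.1)·-1.7076 - (1)·-2.2225) / (4.1) = -1.4508
  x3 = (-11 - (-2.8)·-1.7076 - (-2.8)·-1.4508) / (9.6) = -2.0670
Residual b − A·x = (0.1131, -0.1555, -0.0003); ∞-norm = 0.1555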